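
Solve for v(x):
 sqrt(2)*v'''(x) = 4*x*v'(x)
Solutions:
 v(x) = C1 + Integral(C2*airyai(sqrt(2)*x) + C3*airybi(sqrt(2)*x), x)


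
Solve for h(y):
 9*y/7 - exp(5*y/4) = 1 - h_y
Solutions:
 h(y) = C1 - 9*y^2/14 + y + 4*exp(5*y/4)/5


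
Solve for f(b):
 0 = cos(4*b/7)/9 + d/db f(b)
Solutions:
 f(b) = C1 - 7*sin(4*b/7)/36


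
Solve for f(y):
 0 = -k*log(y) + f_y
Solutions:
 f(y) = C1 + k*y*log(y) - k*y


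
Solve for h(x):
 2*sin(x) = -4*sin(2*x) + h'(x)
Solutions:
 h(x) = C1 + 4*sin(x)^2 - 2*cos(x)


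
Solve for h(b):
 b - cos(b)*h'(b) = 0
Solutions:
 h(b) = C1 + Integral(b/cos(b), b)


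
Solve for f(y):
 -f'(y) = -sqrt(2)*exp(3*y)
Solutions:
 f(y) = C1 + sqrt(2)*exp(3*y)/3


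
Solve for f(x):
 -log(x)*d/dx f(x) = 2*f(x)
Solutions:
 f(x) = C1*exp(-2*li(x))


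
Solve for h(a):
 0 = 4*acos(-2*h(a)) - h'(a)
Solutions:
 Integral(1/acos(-2*_y), (_y, h(a))) = C1 + 4*a


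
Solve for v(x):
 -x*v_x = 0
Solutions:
 v(x) = C1


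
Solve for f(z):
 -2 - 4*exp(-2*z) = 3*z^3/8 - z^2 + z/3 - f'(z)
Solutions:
 f(z) = C1 + 3*z^4/32 - z^3/3 + z^2/6 + 2*z - 2*exp(-2*z)


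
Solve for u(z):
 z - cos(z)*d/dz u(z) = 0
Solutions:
 u(z) = C1 + Integral(z/cos(z), z)


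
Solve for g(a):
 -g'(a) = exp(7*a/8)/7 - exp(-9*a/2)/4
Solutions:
 g(a) = C1 - 8*exp(7*a/8)/49 - exp(-9*a/2)/18


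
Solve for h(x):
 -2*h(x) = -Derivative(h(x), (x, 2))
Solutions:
 h(x) = C1*exp(-sqrt(2)*x) + C2*exp(sqrt(2)*x)


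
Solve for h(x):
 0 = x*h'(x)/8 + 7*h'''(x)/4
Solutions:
 h(x) = C1 + Integral(C2*airyai(-14^(2/3)*x/14) + C3*airybi(-14^(2/3)*x/14), x)


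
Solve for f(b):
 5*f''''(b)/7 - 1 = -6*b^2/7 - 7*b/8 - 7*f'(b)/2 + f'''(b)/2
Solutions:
 f(b) = C1 + C2*exp(b*(7*7^(1/3)/(60*sqrt(501) + 1343)^(1/3) + 14 + 7^(2/3)*(60*sqrt(501) + 1343)^(1/3))/60)*sin(sqrt(3)*7^(1/3)*b*(-7^(1/3)*(60*sqrt(501) + 1343)^(1/3) + 7/(60*sqrt(501) + 1343)^(1/3))/60) + C3*exp(b*(7*7^(1/3)/(60*sqrt(501) + 1343)^(1/3) + 14 + 7^(2/3)*(60*sqrt(501) + 1343)^(1/3))/60)*cos(sqrt(3)*7^(1/3)*b*(-7^(1/3)*(60*sqrt(501) + 1343)^(1/3) + 7/(60*sqrt(501) + 1343)^(1/3))/60) + C4*exp(b*(-7^(2/3)*(60*sqrt(501) + 1343)^(1/3) - 7*7^(1/3)/(60*sqrt(501) + 1343)^(1/3) + 7)/30) - 4*b^3/49 - b^2/8 + 74*b/343


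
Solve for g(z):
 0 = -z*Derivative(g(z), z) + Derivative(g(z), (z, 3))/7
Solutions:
 g(z) = C1 + Integral(C2*airyai(7^(1/3)*z) + C3*airybi(7^(1/3)*z), z)


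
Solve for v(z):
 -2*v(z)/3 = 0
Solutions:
 v(z) = 0


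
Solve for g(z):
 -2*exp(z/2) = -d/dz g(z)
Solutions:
 g(z) = C1 + 4*exp(z/2)


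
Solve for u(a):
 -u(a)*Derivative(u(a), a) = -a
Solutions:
 u(a) = -sqrt(C1 + a^2)
 u(a) = sqrt(C1 + a^2)


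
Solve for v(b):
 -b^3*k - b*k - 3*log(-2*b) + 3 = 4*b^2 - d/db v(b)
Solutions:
 v(b) = C1 + b^4*k/4 + 4*b^3/3 + b^2*k/2 + 3*b*log(-b) + 3*b*(-2 + log(2))


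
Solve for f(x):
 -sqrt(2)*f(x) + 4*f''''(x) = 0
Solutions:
 f(x) = C1*exp(-2^(5/8)*x/2) + C2*exp(2^(5/8)*x/2) + C3*sin(2^(5/8)*x/2) + C4*cos(2^(5/8)*x/2)


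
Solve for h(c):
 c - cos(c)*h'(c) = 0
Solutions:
 h(c) = C1 + Integral(c/cos(c), c)


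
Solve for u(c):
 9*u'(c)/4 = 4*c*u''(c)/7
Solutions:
 u(c) = C1 + C2*c^(79/16)


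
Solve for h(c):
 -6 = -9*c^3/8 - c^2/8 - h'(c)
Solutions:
 h(c) = C1 - 9*c^4/32 - c^3/24 + 6*c


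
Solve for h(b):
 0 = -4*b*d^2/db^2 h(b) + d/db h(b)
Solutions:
 h(b) = C1 + C2*b^(5/4)


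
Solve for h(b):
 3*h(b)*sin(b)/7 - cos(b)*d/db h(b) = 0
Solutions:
 h(b) = C1/cos(b)^(3/7)


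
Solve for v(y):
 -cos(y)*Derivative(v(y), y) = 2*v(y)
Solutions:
 v(y) = C1*(sin(y) - 1)/(sin(y) + 1)


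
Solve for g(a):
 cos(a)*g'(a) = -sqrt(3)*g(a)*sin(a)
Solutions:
 g(a) = C1*cos(a)^(sqrt(3))


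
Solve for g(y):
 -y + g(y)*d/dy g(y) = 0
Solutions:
 g(y) = -sqrt(C1 + y^2)
 g(y) = sqrt(C1 + y^2)


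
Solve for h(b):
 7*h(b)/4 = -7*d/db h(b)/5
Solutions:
 h(b) = C1*exp(-5*b/4)


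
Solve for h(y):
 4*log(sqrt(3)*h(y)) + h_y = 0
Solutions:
 Integral(1/(2*log(_y) + log(3)), (_y, h(y)))/2 = C1 - y


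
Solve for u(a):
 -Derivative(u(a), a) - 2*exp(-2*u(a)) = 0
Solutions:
 u(a) = log(-sqrt(C1 - 4*a))
 u(a) = log(C1 - 4*a)/2


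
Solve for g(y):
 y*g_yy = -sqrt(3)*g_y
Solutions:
 g(y) = C1 + C2*y^(1 - sqrt(3))


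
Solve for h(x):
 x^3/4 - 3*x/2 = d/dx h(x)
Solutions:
 h(x) = C1 + x^4/16 - 3*x^2/4


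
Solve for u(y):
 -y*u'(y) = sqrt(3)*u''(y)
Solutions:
 u(y) = C1 + C2*erf(sqrt(2)*3^(3/4)*y/6)


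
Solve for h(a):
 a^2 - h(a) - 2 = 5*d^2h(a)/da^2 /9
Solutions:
 h(a) = C1*sin(3*sqrt(5)*a/5) + C2*cos(3*sqrt(5)*a/5) + a^2 - 28/9


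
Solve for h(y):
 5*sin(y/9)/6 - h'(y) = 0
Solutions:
 h(y) = C1 - 15*cos(y/9)/2


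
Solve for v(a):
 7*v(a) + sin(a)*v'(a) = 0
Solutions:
 v(a) = C1*sqrt(cos(a) + 1)*(cos(a)^3 + 3*cos(a)^2 + 3*cos(a) + 1)/(sqrt(cos(a) - 1)*(cos(a)^3 - 3*cos(a)^2 + 3*cos(a) - 1))


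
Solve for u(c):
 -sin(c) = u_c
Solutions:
 u(c) = C1 + cos(c)


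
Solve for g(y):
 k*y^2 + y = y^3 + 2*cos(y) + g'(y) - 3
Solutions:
 g(y) = C1 + k*y^3/3 - y^4/4 + y^2/2 + 3*y - 2*sin(y)


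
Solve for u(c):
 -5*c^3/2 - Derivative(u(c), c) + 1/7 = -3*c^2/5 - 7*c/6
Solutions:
 u(c) = C1 - 5*c^4/8 + c^3/5 + 7*c^2/12 + c/7


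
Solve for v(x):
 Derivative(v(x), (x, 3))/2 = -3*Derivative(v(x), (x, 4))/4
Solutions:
 v(x) = C1 + C2*x + C3*x^2 + C4*exp(-2*x/3)


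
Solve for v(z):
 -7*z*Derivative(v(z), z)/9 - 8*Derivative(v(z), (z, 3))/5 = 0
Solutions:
 v(z) = C1 + Integral(C2*airyai(-105^(1/3)*z/6) + C3*airybi(-105^(1/3)*z/6), z)


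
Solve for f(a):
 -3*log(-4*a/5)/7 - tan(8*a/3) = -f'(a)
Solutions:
 f(a) = C1 + 3*a*log(-a)/7 - 3*a*log(5)/7 - 3*a/7 + 6*a*log(2)/7 - 3*log(cos(8*a/3))/8


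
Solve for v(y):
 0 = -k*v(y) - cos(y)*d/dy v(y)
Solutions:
 v(y) = C1*exp(k*(log(sin(y) - 1) - log(sin(y) + 1))/2)


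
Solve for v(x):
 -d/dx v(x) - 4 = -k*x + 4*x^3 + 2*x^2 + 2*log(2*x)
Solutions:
 v(x) = C1 + k*x^2/2 - x^4 - 2*x^3/3 - 2*x*log(x) - 2*x - x*log(4)


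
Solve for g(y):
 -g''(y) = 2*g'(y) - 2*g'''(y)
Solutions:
 g(y) = C1 + C2*exp(y*(1 - sqrt(17))/4) + C3*exp(y*(1 + sqrt(17))/4)


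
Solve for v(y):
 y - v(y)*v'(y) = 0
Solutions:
 v(y) = -sqrt(C1 + y^2)
 v(y) = sqrt(C1 + y^2)


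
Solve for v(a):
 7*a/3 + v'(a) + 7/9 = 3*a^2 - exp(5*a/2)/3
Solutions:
 v(a) = C1 + a^3 - 7*a^2/6 - 7*a/9 - 2*exp(5*a/2)/15


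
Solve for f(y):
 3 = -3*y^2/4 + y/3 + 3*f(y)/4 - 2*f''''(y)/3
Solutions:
 f(y) = C1*exp(-2^(1/4)*sqrt(3)*y/2) + C2*exp(2^(1/4)*sqrt(3)*y/2) + C3*sin(2^(1/4)*sqrt(3)*y/2) + C4*cos(2^(1/4)*sqrt(3)*y/2) + y^2 - 4*y/9 + 4


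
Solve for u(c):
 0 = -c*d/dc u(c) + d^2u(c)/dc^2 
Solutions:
 u(c) = C1 + C2*erfi(sqrt(2)*c/2)


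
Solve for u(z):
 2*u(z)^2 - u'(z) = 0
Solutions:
 u(z) = -1/(C1 + 2*z)


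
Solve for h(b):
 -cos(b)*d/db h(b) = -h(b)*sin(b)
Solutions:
 h(b) = C1/cos(b)


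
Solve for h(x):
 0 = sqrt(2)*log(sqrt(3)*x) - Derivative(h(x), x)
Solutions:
 h(x) = C1 + sqrt(2)*x*log(x) - sqrt(2)*x + sqrt(2)*x*log(3)/2


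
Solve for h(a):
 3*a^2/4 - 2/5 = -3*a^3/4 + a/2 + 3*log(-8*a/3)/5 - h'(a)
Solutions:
 h(a) = C1 - 3*a^4/16 - a^3/4 + a^2/4 + 3*a*log(-a)/5 + a*(-3*log(3) - 1 + 9*log(2))/5


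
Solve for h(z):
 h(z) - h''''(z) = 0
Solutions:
 h(z) = C1*exp(-z) + C2*exp(z) + C3*sin(z) + C4*cos(z)


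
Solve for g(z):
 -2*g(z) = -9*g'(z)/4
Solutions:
 g(z) = C1*exp(8*z/9)


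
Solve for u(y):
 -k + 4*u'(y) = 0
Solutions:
 u(y) = C1 + k*y/4


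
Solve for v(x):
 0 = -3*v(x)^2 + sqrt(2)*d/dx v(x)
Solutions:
 v(x) = -2/(C1 + 3*sqrt(2)*x)


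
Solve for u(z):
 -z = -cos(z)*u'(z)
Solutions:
 u(z) = C1 + Integral(z/cos(z), z)


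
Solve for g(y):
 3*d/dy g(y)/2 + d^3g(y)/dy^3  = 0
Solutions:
 g(y) = C1 + C2*sin(sqrt(6)*y/2) + C3*cos(sqrt(6)*y/2)


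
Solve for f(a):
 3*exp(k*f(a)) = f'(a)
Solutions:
 f(a) = Piecewise((log(-1/(C1*k + 3*a*k))/k, Ne(k, 0)), (nan, True))
 f(a) = Piecewise((C1 + 3*a, Eq(k, 0)), (nan, True))


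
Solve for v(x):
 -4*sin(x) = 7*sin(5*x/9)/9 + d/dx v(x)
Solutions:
 v(x) = C1 + 7*cos(5*x/9)/5 + 4*cos(x)


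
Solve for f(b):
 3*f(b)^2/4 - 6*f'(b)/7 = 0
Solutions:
 f(b) = -8/(C1 + 7*b)


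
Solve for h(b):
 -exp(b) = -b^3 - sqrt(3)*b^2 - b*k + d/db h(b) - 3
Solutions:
 h(b) = C1 + b^4/4 + sqrt(3)*b^3/3 + b^2*k/2 + 3*b - exp(b)


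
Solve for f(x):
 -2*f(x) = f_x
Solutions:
 f(x) = C1*exp(-2*x)


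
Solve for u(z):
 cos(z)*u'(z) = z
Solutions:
 u(z) = C1 + Integral(z/cos(z), z)


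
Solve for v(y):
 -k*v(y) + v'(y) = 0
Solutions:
 v(y) = C1*exp(k*y)


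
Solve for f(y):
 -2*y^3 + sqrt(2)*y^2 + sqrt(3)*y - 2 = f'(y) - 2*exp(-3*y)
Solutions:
 f(y) = C1 - y^4/2 + sqrt(2)*y^3/3 + sqrt(3)*y^2/2 - 2*y - 2*exp(-3*y)/3


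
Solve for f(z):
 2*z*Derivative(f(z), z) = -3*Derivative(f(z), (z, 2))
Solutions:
 f(z) = C1 + C2*erf(sqrt(3)*z/3)


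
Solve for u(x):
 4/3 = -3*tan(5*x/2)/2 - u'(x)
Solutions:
 u(x) = C1 - 4*x/3 + 3*log(cos(5*x/2))/5


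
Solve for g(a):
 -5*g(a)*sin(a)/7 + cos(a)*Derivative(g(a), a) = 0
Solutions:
 g(a) = C1/cos(a)^(5/7)


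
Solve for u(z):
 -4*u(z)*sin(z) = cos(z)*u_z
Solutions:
 u(z) = C1*cos(z)^4


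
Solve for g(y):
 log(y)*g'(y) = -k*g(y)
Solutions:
 g(y) = C1*exp(-k*li(y))


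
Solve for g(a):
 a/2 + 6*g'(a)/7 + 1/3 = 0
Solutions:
 g(a) = C1 - 7*a^2/24 - 7*a/18


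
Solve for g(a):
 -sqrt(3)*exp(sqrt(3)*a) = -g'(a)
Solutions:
 g(a) = C1 + exp(sqrt(3)*a)


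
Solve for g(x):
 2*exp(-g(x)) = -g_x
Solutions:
 g(x) = log(C1 - 2*x)


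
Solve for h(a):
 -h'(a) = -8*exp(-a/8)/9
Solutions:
 h(a) = C1 - 64*exp(-a/8)/9


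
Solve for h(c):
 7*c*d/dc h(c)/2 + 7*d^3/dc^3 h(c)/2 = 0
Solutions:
 h(c) = C1 + Integral(C2*airyai(-c) + C3*airybi(-c), c)


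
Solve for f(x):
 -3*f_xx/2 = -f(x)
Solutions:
 f(x) = C1*exp(-sqrt(6)*x/3) + C2*exp(sqrt(6)*x/3)


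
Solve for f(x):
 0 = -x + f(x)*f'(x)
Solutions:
 f(x) = -sqrt(C1 + x^2)
 f(x) = sqrt(C1 + x^2)


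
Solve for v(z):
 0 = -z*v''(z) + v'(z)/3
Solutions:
 v(z) = C1 + C2*z^(4/3)


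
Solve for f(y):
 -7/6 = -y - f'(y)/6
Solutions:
 f(y) = C1 - 3*y^2 + 7*y


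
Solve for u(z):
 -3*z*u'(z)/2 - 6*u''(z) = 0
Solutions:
 u(z) = C1 + C2*erf(sqrt(2)*z/4)


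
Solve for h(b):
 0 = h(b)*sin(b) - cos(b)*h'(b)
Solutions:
 h(b) = C1/cos(b)


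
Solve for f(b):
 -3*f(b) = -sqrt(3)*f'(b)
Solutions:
 f(b) = C1*exp(sqrt(3)*b)


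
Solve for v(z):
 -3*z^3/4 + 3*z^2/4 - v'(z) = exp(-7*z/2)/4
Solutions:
 v(z) = C1 - 3*z^4/16 + z^3/4 + exp(-7*z/2)/14


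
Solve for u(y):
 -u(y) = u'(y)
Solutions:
 u(y) = C1*exp(-y)


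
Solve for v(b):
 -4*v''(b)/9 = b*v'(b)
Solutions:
 v(b) = C1 + C2*erf(3*sqrt(2)*b/4)


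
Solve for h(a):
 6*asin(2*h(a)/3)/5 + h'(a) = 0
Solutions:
 Integral(1/asin(2*_y/3), (_y, h(a))) = C1 - 6*a/5


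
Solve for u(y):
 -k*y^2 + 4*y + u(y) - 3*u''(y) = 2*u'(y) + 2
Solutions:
 u(y) = C1*exp(-y) + C2*exp(y/3) + k*y^2 + 4*k*y + 14*k - 4*y - 6


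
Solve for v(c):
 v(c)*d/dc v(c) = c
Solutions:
 v(c) = -sqrt(C1 + c^2)
 v(c) = sqrt(C1 + c^2)


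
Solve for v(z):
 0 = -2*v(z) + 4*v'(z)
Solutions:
 v(z) = C1*exp(z/2)


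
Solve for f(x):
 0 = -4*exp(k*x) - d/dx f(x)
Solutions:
 f(x) = C1 - 4*exp(k*x)/k


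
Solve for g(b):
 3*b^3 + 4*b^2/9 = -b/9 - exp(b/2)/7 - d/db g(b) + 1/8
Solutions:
 g(b) = C1 - 3*b^4/4 - 4*b^3/27 - b^2/18 + b/8 - 2*exp(b/2)/7


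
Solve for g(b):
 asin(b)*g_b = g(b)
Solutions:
 g(b) = C1*exp(Integral(1/asin(b), b))


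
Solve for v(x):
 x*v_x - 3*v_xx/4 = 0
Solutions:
 v(x) = C1 + C2*erfi(sqrt(6)*x/3)


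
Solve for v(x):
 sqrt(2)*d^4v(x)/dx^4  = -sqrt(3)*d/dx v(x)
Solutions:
 v(x) = C1 + C4*exp(-2^(5/6)*3^(1/6)*x/2) + (C2*sin(2^(5/6)*3^(2/3)*x/4) + C3*cos(2^(5/6)*3^(2/3)*x/4))*exp(2^(5/6)*3^(1/6)*x/4)


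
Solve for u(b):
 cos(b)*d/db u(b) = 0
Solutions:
 u(b) = C1


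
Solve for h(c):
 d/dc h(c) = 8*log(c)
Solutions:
 h(c) = C1 + 8*c*log(c) - 8*c


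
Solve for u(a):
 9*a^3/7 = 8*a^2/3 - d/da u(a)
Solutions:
 u(a) = C1 - 9*a^4/28 + 8*a^3/9


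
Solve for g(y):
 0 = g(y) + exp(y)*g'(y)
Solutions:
 g(y) = C1*exp(exp(-y))


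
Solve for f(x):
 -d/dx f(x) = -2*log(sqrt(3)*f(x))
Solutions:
 -Integral(1/(2*log(_y) + log(3)), (_y, f(x))) = C1 - x


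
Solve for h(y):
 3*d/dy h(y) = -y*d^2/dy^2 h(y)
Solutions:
 h(y) = C1 + C2/y^2


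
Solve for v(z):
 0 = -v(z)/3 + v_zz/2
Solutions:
 v(z) = C1*exp(-sqrt(6)*z/3) + C2*exp(sqrt(6)*z/3)


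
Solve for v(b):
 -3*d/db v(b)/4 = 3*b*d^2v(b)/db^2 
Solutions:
 v(b) = C1 + C2*b^(3/4)


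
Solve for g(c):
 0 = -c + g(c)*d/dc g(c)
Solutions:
 g(c) = -sqrt(C1 + c^2)
 g(c) = sqrt(C1 + c^2)


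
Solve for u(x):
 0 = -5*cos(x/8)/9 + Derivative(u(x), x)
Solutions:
 u(x) = C1 + 40*sin(x/8)/9


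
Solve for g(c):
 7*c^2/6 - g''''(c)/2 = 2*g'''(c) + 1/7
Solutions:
 g(c) = C1 + C2*c + C3*c^2 + C4*exp(-4*c) + 7*c^5/720 - 7*c^4/576 + c^3/4032


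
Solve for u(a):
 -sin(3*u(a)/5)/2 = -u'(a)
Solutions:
 -a/2 + 5*log(cos(3*u(a)/5) - 1)/6 - 5*log(cos(3*u(a)/5) + 1)/6 = C1


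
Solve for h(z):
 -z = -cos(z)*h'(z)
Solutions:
 h(z) = C1 + Integral(z/cos(z), z)


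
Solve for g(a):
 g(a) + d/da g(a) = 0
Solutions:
 g(a) = C1*exp(-a)


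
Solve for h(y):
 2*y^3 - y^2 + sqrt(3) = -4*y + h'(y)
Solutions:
 h(y) = C1 + y^4/2 - y^3/3 + 2*y^2 + sqrt(3)*y


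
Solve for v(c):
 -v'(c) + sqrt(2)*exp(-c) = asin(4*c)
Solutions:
 v(c) = C1 - c*asin(4*c) - sqrt(1 - 16*c^2)/4 - sqrt(2)*exp(-c)


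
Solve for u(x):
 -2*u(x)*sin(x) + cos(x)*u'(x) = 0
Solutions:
 u(x) = C1/cos(x)^2


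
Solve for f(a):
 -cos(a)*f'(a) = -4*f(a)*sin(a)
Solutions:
 f(a) = C1/cos(a)^4


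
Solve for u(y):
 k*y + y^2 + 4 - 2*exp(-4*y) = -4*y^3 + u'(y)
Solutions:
 u(y) = C1 + k*y^2/2 + y^4 + y^3/3 + 4*y + exp(-4*y)/2


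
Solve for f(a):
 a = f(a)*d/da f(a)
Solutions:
 f(a) = -sqrt(C1 + a^2)
 f(a) = sqrt(C1 + a^2)


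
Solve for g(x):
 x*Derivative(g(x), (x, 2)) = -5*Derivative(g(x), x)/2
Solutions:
 g(x) = C1 + C2/x^(3/2)


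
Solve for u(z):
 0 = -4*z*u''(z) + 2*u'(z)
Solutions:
 u(z) = C1 + C2*z^(3/2)


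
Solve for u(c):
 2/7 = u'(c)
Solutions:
 u(c) = C1 + 2*c/7


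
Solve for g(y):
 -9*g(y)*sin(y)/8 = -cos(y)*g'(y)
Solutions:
 g(y) = C1/cos(y)^(9/8)


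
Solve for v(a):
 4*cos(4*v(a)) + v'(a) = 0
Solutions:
 v(a) = -asin((C1 + exp(32*a))/(C1 - exp(32*a)))/4 + pi/4
 v(a) = asin((C1 + exp(32*a))/(C1 - exp(32*a)))/4


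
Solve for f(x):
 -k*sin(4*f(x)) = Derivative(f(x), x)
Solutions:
 f(x) = -acos((-C1 - exp(8*k*x))/(C1 - exp(8*k*x)))/4 + pi/2
 f(x) = acos((-C1 - exp(8*k*x))/(C1 - exp(8*k*x)))/4


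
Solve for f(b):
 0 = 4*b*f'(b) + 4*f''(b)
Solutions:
 f(b) = C1 + C2*erf(sqrt(2)*b/2)


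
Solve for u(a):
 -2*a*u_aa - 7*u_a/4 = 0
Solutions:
 u(a) = C1 + C2*a^(1/8)


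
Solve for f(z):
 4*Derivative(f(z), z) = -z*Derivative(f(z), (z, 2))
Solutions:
 f(z) = C1 + C2/z^3


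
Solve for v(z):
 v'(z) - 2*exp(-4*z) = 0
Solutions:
 v(z) = C1 - exp(-4*z)/2


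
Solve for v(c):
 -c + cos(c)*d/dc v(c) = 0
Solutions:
 v(c) = C1 + Integral(c/cos(c), c)


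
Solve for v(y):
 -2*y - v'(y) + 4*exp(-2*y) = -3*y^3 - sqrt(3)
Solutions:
 v(y) = C1 + 3*y^4/4 - y^2 + sqrt(3)*y - 2*exp(-2*y)


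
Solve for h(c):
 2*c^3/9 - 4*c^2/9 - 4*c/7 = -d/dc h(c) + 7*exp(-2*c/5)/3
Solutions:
 h(c) = C1 - c^4/18 + 4*c^3/27 + 2*c^2/7 - 35*exp(-2*c/5)/6


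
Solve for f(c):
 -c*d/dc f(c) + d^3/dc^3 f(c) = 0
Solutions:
 f(c) = C1 + Integral(C2*airyai(c) + C3*airybi(c), c)


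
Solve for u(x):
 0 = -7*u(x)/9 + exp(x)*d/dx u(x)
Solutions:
 u(x) = C1*exp(-7*exp(-x)/9)


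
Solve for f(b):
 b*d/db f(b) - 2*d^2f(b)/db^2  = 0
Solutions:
 f(b) = C1 + C2*erfi(b/2)


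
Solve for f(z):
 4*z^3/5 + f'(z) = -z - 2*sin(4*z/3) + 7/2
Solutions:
 f(z) = C1 - z^4/5 - z^2/2 + 7*z/2 + 3*cos(4*z/3)/2


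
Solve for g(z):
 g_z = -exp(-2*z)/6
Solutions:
 g(z) = C1 + exp(-2*z)/12


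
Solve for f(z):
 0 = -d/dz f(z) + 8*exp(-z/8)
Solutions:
 f(z) = C1 - 64*exp(-z/8)


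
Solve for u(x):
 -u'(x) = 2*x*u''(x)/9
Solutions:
 u(x) = C1 + C2/x^(7/2)


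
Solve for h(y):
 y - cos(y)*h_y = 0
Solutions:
 h(y) = C1 + Integral(y/cos(y), y)


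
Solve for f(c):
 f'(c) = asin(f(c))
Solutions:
 Integral(1/asin(_y), (_y, f(c))) = C1 + c


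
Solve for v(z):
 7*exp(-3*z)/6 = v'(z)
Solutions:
 v(z) = C1 - 7*exp(-3*z)/18


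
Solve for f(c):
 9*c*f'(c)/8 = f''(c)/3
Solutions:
 f(c) = C1 + C2*erfi(3*sqrt(3)*c/4)


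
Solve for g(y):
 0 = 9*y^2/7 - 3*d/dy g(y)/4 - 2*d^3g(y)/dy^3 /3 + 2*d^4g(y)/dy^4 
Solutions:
 g(y) = C1 + C2*exp(y*(-2^(2/3)*(27*sqrt(6657) + 2203)^(1/3) - 8*2^(1/3)/(27*sqrt(6657) + 2203)^(1/3) + 8)/72)*sin(2^(1/3)*sqrt(3)*y*(-2^(1/3)*(27*sqrt(6657) + 2203)^(1/3) + 8/(27*sqrt(6657) + 2203)^(1/3))/72) + C3*exp(y*(-2^(2/3)*(27*sqrt(6657) + 2203)^(1/3) - 8*2^(1/3)/(27*sqrt(6657) + 2203)^(1/3) + 8)/72)*cos(2^(1/3)*sqrt(3)*y*(-2^(1/3)*(27*sqrt(6657) + 2203)^(1/3) + 8/(27*sqrt(6657) + 2203)^(1/3))/72) + C4*exp(y*(8*2^(1/3)/(27*sqrt(6657) + 2203)^(1/3) + 4 + 2^(2/3)*(27*sqrt(6657) + 2203)^(1/3))/36) + 4*y^3/7 - 64*y/21


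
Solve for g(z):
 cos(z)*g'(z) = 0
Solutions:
 g(z) = C1


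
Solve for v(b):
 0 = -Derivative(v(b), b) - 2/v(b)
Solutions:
 v(b) = -sqrt(C1 - 4*b)
 v(b) = sqrt(C1 - 4*b)


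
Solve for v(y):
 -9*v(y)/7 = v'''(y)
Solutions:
 v(y) = C3*exp(-21^(2/3)*y/7) + (C1*sin(3*3^(1/6)*7^(2/3)*y/14) + C2*cos(3*3^(1/6)*7^(2/3)*y/14))*exp(21^(2/3)*y/14)


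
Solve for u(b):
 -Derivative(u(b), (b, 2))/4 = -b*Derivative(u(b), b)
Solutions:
 u(b) = C1 + C2*erfi(sqrt(2)*b)


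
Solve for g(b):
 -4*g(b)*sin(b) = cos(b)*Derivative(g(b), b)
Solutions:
 g(b) = C1*cos(b)^4


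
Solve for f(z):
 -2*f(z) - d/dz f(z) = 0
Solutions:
 f(z) = C1*exp(-2*z)


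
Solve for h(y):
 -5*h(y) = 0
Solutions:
 h(y) = 0


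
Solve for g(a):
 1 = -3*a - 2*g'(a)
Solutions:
 g(a) = C1 - 3*a^2/4 - a/2


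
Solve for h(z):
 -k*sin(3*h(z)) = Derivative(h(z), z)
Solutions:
 h(z) = -acos((-C1 - exp(6*k*z))/(C1 - exp(6*k*z)))/3 + 2*pi/3
 h(z) = acos((-C1 - exp(6*k*z))/(C1 - exp(6*k*z)))/3


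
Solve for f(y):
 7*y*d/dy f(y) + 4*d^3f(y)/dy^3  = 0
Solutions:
 f(y) = C1 + Integral(C2*airyai(-14^(1/3)*y/2) + C3*airybi(-14^(1/3)*y/2), y)


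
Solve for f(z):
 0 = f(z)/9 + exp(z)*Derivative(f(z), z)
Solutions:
 f(z) = C1*exp(exp(-z)/9)


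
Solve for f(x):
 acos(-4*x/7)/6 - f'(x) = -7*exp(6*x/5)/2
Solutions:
 f(x) = C1 + x*acos(-4*x/7)/6 + sqrt(49 - 16*x^2)/24 + 35*exp(6*x/5)/12


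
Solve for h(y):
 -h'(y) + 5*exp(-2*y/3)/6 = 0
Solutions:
 h(y) = C1 - 5*exp(-2*y/3)/4


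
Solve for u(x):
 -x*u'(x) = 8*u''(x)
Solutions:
 u(x) = C1 + C2*erf(x/4)


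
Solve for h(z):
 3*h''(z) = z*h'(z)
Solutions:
 h(z) = C1 + C2*erfi(sqrt(6)*z/6)


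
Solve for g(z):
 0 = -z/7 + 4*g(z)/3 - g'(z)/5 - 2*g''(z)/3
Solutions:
 g(z) = C1*exp(z*(-3 + sqrt(809))/20) + C2*exp(-z*(3 + sqrt(809))/20) + 3*z/28 + 9/560


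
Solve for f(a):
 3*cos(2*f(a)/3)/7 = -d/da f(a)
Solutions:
 3*a/7 - 3*log(sin(2*f(a)/3) - 1)/4 + 3*log(sin(2*f(a)/3) + 1)/4 = C1


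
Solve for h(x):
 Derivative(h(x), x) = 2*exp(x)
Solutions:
 h(x) = C1 + 2*exp(x)


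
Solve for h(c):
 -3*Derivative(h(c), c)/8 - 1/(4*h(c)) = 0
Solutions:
 h(c) = -sqrt(C1 - 12*c)/3
 h(c) = sqrt(C1 - 12*c)/3


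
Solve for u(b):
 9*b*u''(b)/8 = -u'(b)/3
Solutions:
 u(b) = C1 + C2*b^(19/27)


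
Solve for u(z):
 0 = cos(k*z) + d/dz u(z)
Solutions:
 u(z) = C1 - sin(k*z)/k


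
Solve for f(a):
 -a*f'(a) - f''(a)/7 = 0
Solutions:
 f(a) = C1 + C2*erf(sqrt(14)*a/2)


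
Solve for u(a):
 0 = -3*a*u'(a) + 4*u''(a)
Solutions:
 u(a) = C1 + C2*erfi(sqrt(6)*a/4)


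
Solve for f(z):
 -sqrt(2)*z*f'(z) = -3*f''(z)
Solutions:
 f(z) = C1 + C2*erfi(2^(3/4)*sqrt(3)*z/6)


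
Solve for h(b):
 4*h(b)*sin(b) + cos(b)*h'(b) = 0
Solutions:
 h(b) = C1*cos(b)^4


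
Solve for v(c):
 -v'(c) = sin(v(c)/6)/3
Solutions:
 c/3 + 3*log(cos(v(c)/6) - 1) - 3*log(cos(v(c)/6) + 1) = C1


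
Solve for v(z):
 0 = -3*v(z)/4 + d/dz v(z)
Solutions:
 v(z) = C1*exp(3*z/4)


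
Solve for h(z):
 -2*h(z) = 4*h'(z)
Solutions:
 h(z) = C1*exp(-z/2)


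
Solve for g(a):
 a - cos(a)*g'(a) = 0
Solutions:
 g(a) = C1 + Integral(a/cos(a), a)


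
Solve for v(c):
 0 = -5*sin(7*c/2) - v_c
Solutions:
 v(c) = C1 + 10*cos(7*c/2)/7


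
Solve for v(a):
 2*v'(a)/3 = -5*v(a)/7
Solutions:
 v(a) = C1*exp(-15*a/14)


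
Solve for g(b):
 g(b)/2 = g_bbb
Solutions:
 g(b) = C3*exp(2^(2/3)*b/2) + (C1*sin(2^(2/3)*sqrt(3)*b/4) + C2*cos(2^(2/3)*sqrt(3)*b/4))*exp(-2^(2/3)*b/4)


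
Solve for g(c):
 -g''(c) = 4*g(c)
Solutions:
 g(c) = C1*sin(2*c) + C2*cos(2*c)


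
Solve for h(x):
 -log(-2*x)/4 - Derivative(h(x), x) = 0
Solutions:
 h(x) = C1 - x*log(-x)/4 + x*(1 - log(2))/4


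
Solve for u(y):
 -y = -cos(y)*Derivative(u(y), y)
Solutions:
 u(y) = C1 + Integral(y/cos(y), y)


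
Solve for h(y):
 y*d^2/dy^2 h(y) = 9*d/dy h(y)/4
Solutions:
 h(y) = C1 + C2*y^(13/4)


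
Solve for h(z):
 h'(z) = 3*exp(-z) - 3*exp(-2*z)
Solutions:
 h(z) = C1 - 3*exp(-z) + 3*exp(-2*z)/2


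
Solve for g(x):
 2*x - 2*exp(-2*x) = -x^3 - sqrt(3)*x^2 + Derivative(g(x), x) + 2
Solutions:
 g(x) = C1 + x^4/4 + sqrt(3)*x^3/3 + x^2 - 2*x + exp(-2*x)


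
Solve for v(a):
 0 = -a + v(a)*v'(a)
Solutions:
 v(a) = -sqrt(C1 + a^2)
 v(a) = sqrt(C1 + a^2)


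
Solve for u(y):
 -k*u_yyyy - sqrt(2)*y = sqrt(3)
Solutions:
 u(y) = C1 + C2*y + C3*y^2 + C4*y^3 - sqrt(2)*y^5/(120*k) - sqrt(3)*y^4/(24*k)


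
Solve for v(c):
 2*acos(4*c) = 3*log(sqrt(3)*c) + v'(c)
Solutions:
 v(c) = C1 - 3*c*log(c) + 2*c*acos(4*c) - 3*c*log(3)/2 + 3*c - sqrt(1 - 16*c^2)/2


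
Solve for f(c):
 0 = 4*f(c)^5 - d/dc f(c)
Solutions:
 f(c) = -(-1/(C1 + 16*c))^(1/4)
 f(c) = (-1/(C1 + 16*c))^(1/4)
 f(c) = -I*(-1/(C1 + 16*c))^(1/4)
 f(c) = I*(-1/(C1 + 16*c))^(1/4)


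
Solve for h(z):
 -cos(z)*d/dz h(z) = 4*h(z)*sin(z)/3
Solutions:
 h(z) = C1*cos(z)^(4/3)


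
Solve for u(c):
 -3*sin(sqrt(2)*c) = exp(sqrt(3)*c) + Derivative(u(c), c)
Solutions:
 u(c) = C1 - sqrt(3)*exp(sqrt(3)*c)/3 + 3*sqrt(2)*cos(sqrt(2)*c)/2


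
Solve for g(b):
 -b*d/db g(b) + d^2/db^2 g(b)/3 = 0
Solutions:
 g(b) = C1 + C2*erfi(sqrt(6)*b/2)


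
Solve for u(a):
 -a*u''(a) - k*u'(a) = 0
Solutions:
 u(a) = C1 + a^(1 - re(k))*(C2*sin(log(a)*Abs(im(k))) + C3*cos(log(a)*im(k)))


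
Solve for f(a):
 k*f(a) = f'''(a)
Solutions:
 f(a) = C1*exp(a*k^(1/3)) + C2*exp(a*k^(1/3)*(-1 + sqrt(3)*I)/2) + C3*exp(-a*k^(1/3)*(1 + sqrt(3)*I)/2)


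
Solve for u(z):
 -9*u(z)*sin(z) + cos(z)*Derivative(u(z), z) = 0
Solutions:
 u(z) = C1/cos(z)^9


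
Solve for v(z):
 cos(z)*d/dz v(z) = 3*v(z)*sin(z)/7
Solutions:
 v(z) = C1/cos(z)^(3/7)


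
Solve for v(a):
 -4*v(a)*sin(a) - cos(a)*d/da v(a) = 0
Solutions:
 v(a) = C1*cos(a)^4


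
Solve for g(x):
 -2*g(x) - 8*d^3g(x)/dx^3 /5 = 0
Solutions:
 g(x) = C3*exp(-10^(1/3)*x/2) + (C1*sin(10^(1/3)*sqrt(3)*x/4) + C2*cos(10^(1/3)*sqrt(3)*x/4))*exp(10^(1/3)*x/4)


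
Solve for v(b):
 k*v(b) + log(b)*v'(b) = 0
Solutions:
 v(b) = C1*exp(-k*li(b))


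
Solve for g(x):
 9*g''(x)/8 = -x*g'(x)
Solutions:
 g(x) = C1 + C2*erf(2*x/3)


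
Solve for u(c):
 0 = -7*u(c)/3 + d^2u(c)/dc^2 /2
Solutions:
 u(c) = C1*exp(-sqrt(42)*c/3) + C2*exp(sqrt(42)*c/3)


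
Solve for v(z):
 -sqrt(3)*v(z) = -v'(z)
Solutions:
 v(z) = C1*exp(sqrt(3)*z)


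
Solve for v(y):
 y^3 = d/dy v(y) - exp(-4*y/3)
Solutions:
 v(y) = C1 + y^4/4 - 3*exp(-4*y/3)/4


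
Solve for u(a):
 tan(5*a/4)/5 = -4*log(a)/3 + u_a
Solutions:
 u(a) = C1 + 4*a*log(a)/3 - 4*a/3 - 4*log(cos(5*a/4))/25


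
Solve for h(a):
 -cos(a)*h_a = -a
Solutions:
 h(a) = C1 + Integral(a/cos(a), a)


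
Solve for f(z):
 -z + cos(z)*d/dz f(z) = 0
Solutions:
 f(z) = C1 + Integral(z/cos(z), z)


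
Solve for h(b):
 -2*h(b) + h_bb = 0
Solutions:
 h(b) = C1*exp(-sqrt(2)*b) + C2*exp(sqrt(2)*b)


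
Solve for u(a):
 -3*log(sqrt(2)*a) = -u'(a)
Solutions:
 u(a) = C1 + 3*a*log(a) - 3*a + 3*a*log(2)/2


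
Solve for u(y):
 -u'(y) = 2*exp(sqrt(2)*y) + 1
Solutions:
 u(y) = C1 - y - sqrt(2)*exp(sqrt(2)*y)


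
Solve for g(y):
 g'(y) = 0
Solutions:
 g(y) = C1


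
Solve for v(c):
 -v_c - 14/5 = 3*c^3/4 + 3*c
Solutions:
 v(c) = C1 - 3*c^4/16 - 3*c^2/2 - 14*c/5


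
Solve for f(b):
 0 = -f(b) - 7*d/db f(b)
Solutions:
 f(b) = C1*exp(-b/7)


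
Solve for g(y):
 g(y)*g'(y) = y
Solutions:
 g(y) = -sqrt(C1 + y^2)
 g(y) = sqrt(C1 + y^2)


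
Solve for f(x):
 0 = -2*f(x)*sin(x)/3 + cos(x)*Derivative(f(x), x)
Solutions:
 f(x) = C1/cos(x)^(2/3)


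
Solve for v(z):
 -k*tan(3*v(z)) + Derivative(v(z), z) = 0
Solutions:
 v(z) = -asin(C1*exp(3*k*z))/3 + pi/3
 v(z) = asin(C1*exp(3*k*z))/3


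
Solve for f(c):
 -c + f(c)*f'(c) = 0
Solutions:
 f(c) = -sqrt(C1 + c^2)
 f(c) = sqrt(C1 + c^2)


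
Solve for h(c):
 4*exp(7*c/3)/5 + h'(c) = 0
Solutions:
 h(c) = C1 - 12*exp(7*c/3)/35


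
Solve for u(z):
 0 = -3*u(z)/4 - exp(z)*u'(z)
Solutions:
 u(z) = C1*exp(3*exp(-z)/4)


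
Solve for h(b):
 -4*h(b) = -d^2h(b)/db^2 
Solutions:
 h(b) = C1*exp(-2*b) + C2*exp(2*b)


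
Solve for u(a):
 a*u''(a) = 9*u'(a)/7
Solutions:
 u(a) = C1 + C2*a^(16/7)


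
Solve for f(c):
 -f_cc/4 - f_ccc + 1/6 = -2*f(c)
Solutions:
 f(c) = C1*exp(-c*((24*sqrt(5178) + 1727)^(-1/3) + 2 + (24*sqrt(5178) + 1727)^(1/3))/24)*sin(sqrt(3)*c*(-(24*sqrt(5178) + 1727)^(1/3) + (24*sqrt(5178) + 1727)^(-1/3))/24) + C2*exp(-c*((24*sqrt(5178) + 1727)^(-1/3) + 2 + (24*sqrt(5178) + 1727)^(1/3))/24)*cos(sqrt(3)*c*(-(24*sqrt(5178) + 1727)^(1/3) + (24*sqrt(5178) + 1727)^(-1/3))/24) + C3*exp(c*(-1 + (24*sqrt(5178) + 1727)^(-1/3) + (24*sqrt(5178) + 1727)^(1/3))/12) - 1/12


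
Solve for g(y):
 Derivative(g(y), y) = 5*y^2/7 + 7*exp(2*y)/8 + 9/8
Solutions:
 g(y) = C1 + 5*y^3/21 + 9*y/8 + 7*exp(2*y)/16


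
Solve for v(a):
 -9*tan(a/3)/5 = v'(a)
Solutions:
 v(a) = C1 + 27*log(cos(a/3))/5


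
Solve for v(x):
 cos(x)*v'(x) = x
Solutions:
 v(x) = C1 + Integral(x/cos(x), x)


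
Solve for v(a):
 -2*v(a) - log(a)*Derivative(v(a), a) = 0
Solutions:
 v(a) = C1*exp(-2*li(a))


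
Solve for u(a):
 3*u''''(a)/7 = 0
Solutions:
 u(a) = C1 + C2*a + C3*a^2 + C4*a^3


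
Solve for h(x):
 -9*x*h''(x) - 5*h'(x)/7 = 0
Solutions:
 h(x) = C1 + C2*x^(58/63)


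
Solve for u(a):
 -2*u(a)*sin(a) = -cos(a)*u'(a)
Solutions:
 u(a) = C1/cos(a)^2


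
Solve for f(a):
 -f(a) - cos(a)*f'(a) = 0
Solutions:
 f(a) = C1*sqrt(sin(a) - 1)/sqrt(sin(a) + 1)


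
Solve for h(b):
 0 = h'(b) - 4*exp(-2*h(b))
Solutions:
 h(b) = log(-sqrt(C1 + 8*b))
 h(b) = log(C1 + 8*b)/2


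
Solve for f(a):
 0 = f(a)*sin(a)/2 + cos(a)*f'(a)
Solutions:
 f(a) = C1*sqrt(cos(a))


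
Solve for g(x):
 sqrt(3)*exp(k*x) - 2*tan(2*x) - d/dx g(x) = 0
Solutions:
 g(x) = C1 + sqrt(3)*Piecewise((exp(k*x)/k, Ne(k, 0)), (x, True)) + log(cos(2*x))


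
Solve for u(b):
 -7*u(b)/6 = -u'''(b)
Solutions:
 u(b) = C3*exp(6^(2/3)*7^(1/3)*b/6) + (C1*sin(2^(2/3)*3^(1/6)*7^(1/3)*b/4) + C2*cos(2^(2/3)*3^(1/6)*7^(1/3)*b/4))*exp(-6^(2/3)*7^(1/3)*b/12)


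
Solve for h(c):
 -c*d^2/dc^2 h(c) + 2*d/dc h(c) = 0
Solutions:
 h(c) = C1 + C2*c^3


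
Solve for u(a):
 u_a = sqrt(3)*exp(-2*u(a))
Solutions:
 u(a) = log(-sqrt(C1 + 2*sqrt(3)*a))
 u(a) = log(C1 + 2*sqrt(3)*a)/2


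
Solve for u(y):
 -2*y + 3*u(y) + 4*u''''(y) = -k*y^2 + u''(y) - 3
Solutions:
 u(y) = -k*y^2/3 - 2*k/9 + 2*y/3 + (C1*sin(sqrt(2)*3^(1/4)*y*sin(atan(sqrt(47))/2)/2) + C2*cos(sqrt(2)*3^(1/4)*y*sin(atan(sqrt(47))/2)/2))*exp(-sqrt(2)*3^(1/4)*y*cos(atan(sqrt(47))/2)/2) + (C3*sin(sqrt(2)*3^(1/4)*y*sin(atan(sqrt(47))/2)/2) + C4*cos(sqrt(2)*3^(1/4)*y*sin(atan(sqrt(47))/2)/2))*exp(sqrt(2)*3^(1/4)*y*cos(atan(sqrt(47))/2)/2) - 1


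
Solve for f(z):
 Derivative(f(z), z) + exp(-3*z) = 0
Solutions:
 f(z) = C1 + exp(-3*z)/3


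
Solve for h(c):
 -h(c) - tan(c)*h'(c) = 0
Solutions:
 h(c) = C1/sin(c)


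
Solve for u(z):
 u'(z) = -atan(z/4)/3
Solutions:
 u(z) = C1 - z*atan(z/4)/3 + 2*log(z^2 + 16)/3


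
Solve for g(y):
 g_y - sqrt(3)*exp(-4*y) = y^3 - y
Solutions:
 g(y) = C1 + y^4/4 - y^2/2 - sqrt(3)*exp(-4*y)/4


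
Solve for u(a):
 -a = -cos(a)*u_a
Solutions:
 u(a) = C1 + Integral(a/cos(a), a)


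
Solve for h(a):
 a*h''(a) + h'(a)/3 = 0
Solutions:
 h(a) = C1 + C2*a^(2/3)


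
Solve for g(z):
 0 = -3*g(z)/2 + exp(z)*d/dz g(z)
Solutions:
 g(z) = C1*exp(-3*exp(-z)/2)


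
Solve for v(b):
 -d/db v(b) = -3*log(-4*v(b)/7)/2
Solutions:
 -2*Integral(1/(log(-_y) - log(7) + 2*log(2)), (_y, v(b)))/3 = C1 - b


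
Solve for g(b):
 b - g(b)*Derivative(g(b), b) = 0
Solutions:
 g(b) = -sqrt(C1 + b^2)
 g(b) = sqrt(C1 + b^2)


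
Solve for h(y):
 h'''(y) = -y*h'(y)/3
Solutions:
 h(y) = C1 + Integral(C2*airyai(-3^(2/3)*y/3) + C3*airybi(-3^(2/3)*y/3), y)


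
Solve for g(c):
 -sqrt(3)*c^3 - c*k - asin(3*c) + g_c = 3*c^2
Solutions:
 g(c) = C1 + sqrt(3)*c^4/4 + c^3 + c^2*k/2 + c*asin(3*c) + sqrt(1 - 9*c^2)/3


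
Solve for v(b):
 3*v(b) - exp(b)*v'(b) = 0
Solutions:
 v(b) = C1*exp(-3*exp(-b))


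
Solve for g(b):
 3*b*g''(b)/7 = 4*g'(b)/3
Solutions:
 g(b) = C1 + C2*b^(37/9)


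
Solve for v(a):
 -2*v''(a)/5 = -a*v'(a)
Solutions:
 v(a) = C1 + C2*erfi(sqrt(5)*a/2)


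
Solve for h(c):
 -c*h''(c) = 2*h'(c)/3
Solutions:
 h(c) = C1 + C2*c^(1/3)


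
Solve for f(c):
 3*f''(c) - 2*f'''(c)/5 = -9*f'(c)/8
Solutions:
 f(c) = C1 + C2*exp(3*c*(5 - sqrt(30))/4) + C3*exp(3*c*(5 + sqrt(30))/4)


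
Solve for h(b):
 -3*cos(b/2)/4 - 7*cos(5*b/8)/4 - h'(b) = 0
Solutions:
 h(b) = C1 - 3*sin(b/2)/2 - 14*sin(5*b/8)/5


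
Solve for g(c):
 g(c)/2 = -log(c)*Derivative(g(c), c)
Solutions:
 g(c) = C1*exp(-li(c)/2)


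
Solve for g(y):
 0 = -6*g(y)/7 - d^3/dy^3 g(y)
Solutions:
 g(y) = C3*exp(-6^(1/3)*7^(2/3)*y/7) + (C1*sin(2^(1/3)*3^(5/6)*7^(2/3)*y/14) + C2*cos(2^(1/3)*3^(5/6)*7^(2/3)*y/14))*exp(6^(1/3)*7^(2/3)*y/14)


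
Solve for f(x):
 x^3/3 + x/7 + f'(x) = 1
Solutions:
 f(x) = C1 - x^4/12 - x^2/14 + x


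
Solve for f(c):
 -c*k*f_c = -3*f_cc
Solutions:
 f(c) = Piecewise((-sqrt(6)*sqrt(pi)*C1*erf(sqrt(6)*c*sqrt(-k)/6)/(2*sqrt(-k)) - C2, (k > 0) | (k < 0)), (-C1*c - C2, True))


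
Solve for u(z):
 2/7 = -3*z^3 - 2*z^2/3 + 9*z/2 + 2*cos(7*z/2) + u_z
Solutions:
 u(z) = C1 + 3*z^4/4 + 2*z^3/9 - 9*z^2/4 + 2*z/7 - 4*sin(7*z/2)/7


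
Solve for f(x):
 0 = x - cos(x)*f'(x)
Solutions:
 f(x) = C1 + Integral(x/cos(x), x)


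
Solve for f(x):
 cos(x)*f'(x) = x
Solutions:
 f(x) = C1 + Integral(x/cos(x), x)


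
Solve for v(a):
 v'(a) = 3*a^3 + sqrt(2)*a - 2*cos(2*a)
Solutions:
 v(a) = C1 + 3*a^4/4 + sqrt(2)*a^2/2 - sin(2*a)


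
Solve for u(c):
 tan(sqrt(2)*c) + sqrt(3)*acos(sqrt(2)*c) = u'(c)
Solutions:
 u(c) = C1 + sqrt(3)*(c*acos(sqrt(2)*c) - sqrt(2)*sqrt(1 - 2*c^2)/2) - sqrt(2)*log(cos(sqrt(2)*c))/2


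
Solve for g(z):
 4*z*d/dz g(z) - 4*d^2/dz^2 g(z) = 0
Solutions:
 g(z) = C1 + C2*erfi(sqrt(2)*z/2)


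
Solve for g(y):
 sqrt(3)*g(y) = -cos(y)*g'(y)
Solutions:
 g(y) = C1*(sin(y) - 1)^(sqrt(3)/2)/(sin(y) + 1)^(sqrt(3)/2)


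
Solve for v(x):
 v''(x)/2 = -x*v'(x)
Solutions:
 v(x) = C1 + C2*erf(x)


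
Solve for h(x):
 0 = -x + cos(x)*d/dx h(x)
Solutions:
 h(x) = C1 + Integral(x/cos(x), x)


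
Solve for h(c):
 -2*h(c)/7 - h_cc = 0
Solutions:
 h(c) = C1*sin(sqrt(14)*c/7) + C2*cos(sqrt(14)*c/7)


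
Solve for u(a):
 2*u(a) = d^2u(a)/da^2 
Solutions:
 u(a) = C1*exp(-sqrt(2)*a) + C2*exp(sqrt(2)*a)


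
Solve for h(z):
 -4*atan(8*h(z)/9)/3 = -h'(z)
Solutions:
 Integral(1/atan(8*_y/9), (_y, h(z))) = C1 + 4*z/3


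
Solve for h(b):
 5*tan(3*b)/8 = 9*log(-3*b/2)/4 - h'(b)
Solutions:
 h(b) = C1 + 9*b*log(-b)/4 - 9*b/4 - 9*b*log(2)/4 + 9*b*log(3)/4 + 5*log(cos(3*b))/24


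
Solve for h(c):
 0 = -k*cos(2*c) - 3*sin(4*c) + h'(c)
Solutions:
 h(c) = C1 + k*sin(2*c)/2 - 3*cos(4*c)/4


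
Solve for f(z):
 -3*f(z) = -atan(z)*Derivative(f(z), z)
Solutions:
 f(z) = C1*exp(3*Integral(1/atan(z), z))


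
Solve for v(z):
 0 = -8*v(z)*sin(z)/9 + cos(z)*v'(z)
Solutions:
 v(z) = C1/cos(z)^(8/9)


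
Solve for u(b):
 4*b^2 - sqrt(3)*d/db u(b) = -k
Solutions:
 u(b) = C1 + 4*sqrt(3)*b^3/9 + sqrt(3)*b*k/3


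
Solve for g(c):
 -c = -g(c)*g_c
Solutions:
 g(c) = -sqrt(C1 + c^2)
 g(c) = sqrt(C1 + c^2)


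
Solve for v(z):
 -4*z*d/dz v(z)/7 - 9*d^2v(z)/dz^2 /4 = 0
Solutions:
 v(z) = C1 + C2*erf(2*sqrt(14)*z/21)


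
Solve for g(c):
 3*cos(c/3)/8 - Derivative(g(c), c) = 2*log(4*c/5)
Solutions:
 g(c) = C1 - 2*c*log(c) - 4*c*log(2) + 2*c + 2*c*log(5) + 9*sin(c/3)/8


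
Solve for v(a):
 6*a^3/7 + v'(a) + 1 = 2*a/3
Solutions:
 v(a) = C1 - 3*a^4/14 + a^2/3 - a


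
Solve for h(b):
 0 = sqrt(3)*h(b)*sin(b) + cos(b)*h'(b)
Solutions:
 h(b) = C1*cos(b)^(sqrt(3))


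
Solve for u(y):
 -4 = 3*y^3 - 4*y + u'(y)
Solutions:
 u(y) = C1 - 3*y^4/4 + 2*y^2 - 4*y


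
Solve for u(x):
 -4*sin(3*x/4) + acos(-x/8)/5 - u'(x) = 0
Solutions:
 u(x) = C1 + x*acos(-x/8)/5 + sqrt(64 - x^2)/5 + 16*cos(3*x/4)/3


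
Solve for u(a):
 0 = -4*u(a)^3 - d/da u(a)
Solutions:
 u(a) = -sqrt(2)*sqrt(-1/(C1 - 4*a))/2
 u(a) = sqrt(2)*sqrt(-1/(C1 - 4*a))/2


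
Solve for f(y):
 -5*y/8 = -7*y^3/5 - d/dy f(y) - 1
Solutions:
 f(y) = C1 - 7*y^4/20 + 5*y^2/16 - y


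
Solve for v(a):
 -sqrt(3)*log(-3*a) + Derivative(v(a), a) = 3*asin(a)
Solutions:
 v(a) = C1 + sqrt(3)*a*(log(-a) - 1) + 3*a*asin(a) + sqrt(3)*a*log(3) + 3*sqrt(1 - a^2)


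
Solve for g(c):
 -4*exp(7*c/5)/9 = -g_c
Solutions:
 g(c) = C1 + 20*exp(7*c/5)/63


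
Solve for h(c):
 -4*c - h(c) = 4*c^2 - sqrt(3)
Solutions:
 h(c) = -4*c^2 - 4*c + sqrt(3)


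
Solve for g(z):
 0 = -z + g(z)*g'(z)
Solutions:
 g(z) = -sqrt(C1 + z^2)
 g(z) = sqrt(C1 + z^2)


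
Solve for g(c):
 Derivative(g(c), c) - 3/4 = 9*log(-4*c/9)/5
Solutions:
 g(c) = C1 + 9*c*log(-c)/5 + 3*c*(-24*log(3) - 7 + 24*log(2))/20


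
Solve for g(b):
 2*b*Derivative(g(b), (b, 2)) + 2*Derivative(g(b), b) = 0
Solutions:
 g(b) = C1 + C2*log(b)


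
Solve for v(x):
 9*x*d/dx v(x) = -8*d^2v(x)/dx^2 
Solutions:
 v(x) = C1 + C2*erf(3*x/4)


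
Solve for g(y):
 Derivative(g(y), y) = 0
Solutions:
 g(y) = C1


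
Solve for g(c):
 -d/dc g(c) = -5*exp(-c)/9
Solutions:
 g(c) = C1 - 5*exp(-c)/9


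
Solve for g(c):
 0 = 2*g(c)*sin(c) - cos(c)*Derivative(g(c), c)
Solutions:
 g(c) = C1/cos(c)^2


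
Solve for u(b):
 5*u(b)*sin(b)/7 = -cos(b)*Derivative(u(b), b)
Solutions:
 u(b) = C1*cos(b)^(5/7)


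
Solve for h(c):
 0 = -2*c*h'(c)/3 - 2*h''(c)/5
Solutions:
 h(c) = C1 + C2*erf(sqrt(30)*c/6)


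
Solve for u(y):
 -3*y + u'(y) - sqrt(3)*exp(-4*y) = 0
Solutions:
 u(y) = C1 + 3*y^2/2 - sqrt(3)*exp(-4*y)/4


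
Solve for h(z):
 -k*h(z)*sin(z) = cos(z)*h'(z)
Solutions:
 h(z) = C1*exp(k*log(cos(z)))


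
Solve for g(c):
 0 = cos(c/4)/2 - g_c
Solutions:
 g(c) = C1 + 2*sin(c/4)


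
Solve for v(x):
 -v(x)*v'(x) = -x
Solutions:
 v(x) = -sqrt(C1 + x^2)
 v(x) = sqrt(C1 + x^2)


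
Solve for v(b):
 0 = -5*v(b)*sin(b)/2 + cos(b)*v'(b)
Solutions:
 v(b) = C1/cos(b)^(5/2)


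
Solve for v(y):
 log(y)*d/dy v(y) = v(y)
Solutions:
 v(y) = C1*exp(li(y))


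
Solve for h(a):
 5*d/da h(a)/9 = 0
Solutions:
 h(a) = C1


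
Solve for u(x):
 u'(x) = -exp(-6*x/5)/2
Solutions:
 u(x) = C1 + 5*exp(-6*x/5)/12


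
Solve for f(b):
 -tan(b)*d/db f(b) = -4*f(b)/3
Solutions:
 f(b) = C1*sin(b)^(4/3)


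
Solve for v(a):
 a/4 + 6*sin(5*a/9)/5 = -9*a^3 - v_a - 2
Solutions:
 v(a) = C1 - 9*a^4/4 - a^2/8 - 2*a + 54*cos(5*a/9)/25


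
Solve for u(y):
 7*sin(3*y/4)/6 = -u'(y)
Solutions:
 u(y) = C1 + 14*cos(3*y/4)/9


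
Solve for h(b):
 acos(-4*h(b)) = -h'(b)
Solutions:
 Integral(1/acos(-4*_y), (_y, h(b))) = C1 - b


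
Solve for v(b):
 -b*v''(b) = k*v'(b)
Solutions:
 v(b) = C1 + b^(1 - re(k))*(C2*sin(log(b)*Abs(im(k))) + C3*cos(log(b)*im(k)))


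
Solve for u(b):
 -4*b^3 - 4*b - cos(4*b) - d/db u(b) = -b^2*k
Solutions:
 u(b) = C1 - b^4 + b^3*k/3 - 2*b^2 - sin(4*b)/4


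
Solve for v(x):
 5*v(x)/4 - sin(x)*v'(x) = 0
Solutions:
 v(x) = C1*(cos(x) - 1)^(5/8)/(cos(x) + 1)^(5/8)


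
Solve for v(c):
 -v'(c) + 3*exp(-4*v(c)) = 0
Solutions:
 v(c) = log(-I*(C1 + 12*c)^(1/4))
 v(c) = log(I*(C1 + 12*c)^(1/4))
 v(c) = log(-(C1 + 12*c)^(1/4))
 v(c) = log(C1 + 12*c)/4


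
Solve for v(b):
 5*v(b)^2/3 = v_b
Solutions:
 v(b) = -3/(C1 + 5*b)


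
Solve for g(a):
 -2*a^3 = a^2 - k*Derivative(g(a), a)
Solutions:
 g(a) = C1 + a^4/(2*k) + a^3/(3*k)


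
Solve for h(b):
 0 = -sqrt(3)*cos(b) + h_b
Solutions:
 h(b) = C1 + sqrt(3)*sin(b)


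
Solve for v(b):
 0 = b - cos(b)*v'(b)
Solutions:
 v(b) = C1 + Integral(b/cos(b), b)


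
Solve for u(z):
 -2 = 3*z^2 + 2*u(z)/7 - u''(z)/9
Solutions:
 u(z) = C1*exp(-3*sqrt(14)*z/7) + C2*exp(3*sqrt(14)*z/7) - 21*z^2/2 - 91/6


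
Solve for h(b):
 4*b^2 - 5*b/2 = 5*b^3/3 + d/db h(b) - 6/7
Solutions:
 h(b) = C1 - 5*b^4/12 + 4*b^3/3 - 5*b^2/4 + 6*b/7


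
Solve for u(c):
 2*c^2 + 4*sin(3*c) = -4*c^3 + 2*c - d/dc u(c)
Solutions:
 u(c) = C1 - c^4 - 2*c^3/3 + c^2 + 4*cos(3*c)/3


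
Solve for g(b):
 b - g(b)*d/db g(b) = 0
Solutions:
 g(b) = -sqrt(C1 + b^2)
 g(b) = sqrt(C1 + b^2)


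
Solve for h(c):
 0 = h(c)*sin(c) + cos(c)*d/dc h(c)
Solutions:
 h(c) = C1*cos(c)


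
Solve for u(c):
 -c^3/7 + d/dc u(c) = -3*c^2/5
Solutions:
 u(c) = C1 + c^4/28 - c^3/5


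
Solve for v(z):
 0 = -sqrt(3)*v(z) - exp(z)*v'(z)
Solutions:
 v(z) = C1*exp(sqrt(3)*exp(-z))


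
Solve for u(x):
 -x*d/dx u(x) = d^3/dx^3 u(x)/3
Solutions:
 u(x) = C1 + Integral(C2*airyai(-3^(1/3)*x) + C3*airybi(-3^(1/3)*x), x)


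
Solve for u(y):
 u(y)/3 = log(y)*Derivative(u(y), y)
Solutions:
 u(y) = C1*exp(li(y)/3)


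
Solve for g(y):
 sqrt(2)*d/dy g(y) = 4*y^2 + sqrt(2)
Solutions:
 g(y) = C1 + 2*sqrt(2)*y^3/3 + y


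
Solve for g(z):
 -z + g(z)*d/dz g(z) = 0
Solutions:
 g(z) = -sqrt(C1 + z^2)
 g(z) = sqrt(C1 + z^2)


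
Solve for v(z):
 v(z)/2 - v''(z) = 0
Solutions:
 v(z) = C1*exp(-sqrt(2)*z/2) + C2*exp(sqrt(2)*z/2)


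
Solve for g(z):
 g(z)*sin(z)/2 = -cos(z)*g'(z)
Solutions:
 g(z) = C1*sqrt(cos(z))


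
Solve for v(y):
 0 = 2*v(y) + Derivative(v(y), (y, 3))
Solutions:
 v(y) = C3*exp(-2^(1/3)*y) + (C1*sin(2^(1/3)*sqrt(3)*y/2) + C2*cos(2^(1/3)*sqrt(3)*y/2))*exp(2^(1/3)*y/2)
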